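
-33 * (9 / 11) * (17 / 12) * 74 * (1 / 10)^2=-5661/200 = -28.30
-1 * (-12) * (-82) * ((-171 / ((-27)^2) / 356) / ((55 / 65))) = 20254/26433 = 0.77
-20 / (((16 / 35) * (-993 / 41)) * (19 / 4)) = 7175/18867 = 0.38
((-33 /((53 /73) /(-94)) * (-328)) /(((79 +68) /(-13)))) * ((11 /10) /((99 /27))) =482782872/12985 = 37180.04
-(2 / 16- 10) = 79/8 = 9.88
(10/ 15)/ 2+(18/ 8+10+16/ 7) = 1249/84 = 14.87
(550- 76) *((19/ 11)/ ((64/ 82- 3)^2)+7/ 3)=115885732/91091 = 1272.20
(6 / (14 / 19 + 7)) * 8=304/49 = 6.20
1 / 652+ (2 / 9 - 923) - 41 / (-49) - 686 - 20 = -468084703/287532 = -1627.94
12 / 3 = 4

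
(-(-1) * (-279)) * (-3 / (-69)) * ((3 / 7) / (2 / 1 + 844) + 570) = -104641833/15134 = -6914.35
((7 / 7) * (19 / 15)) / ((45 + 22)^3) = 19/4511445 = 0.00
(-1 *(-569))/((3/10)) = 1896.67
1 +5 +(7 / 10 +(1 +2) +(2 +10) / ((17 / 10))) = 2849/170 = 16.76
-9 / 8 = -1.12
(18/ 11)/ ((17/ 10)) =180/187 = 0.96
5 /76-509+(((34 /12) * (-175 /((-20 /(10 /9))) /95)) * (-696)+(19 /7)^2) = -23574475/33516 = -703.38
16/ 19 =0.84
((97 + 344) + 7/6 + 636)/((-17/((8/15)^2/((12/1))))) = -51752/34425 = -1.50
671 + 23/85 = 57058/85 = 671.27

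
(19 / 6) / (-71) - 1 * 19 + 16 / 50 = -199417/10650 = -18.72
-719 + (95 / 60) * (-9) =-2933/4 = -733.25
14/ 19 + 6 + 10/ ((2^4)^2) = 16479/2432 = 6.78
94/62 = 47/31 = 1.52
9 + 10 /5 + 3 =14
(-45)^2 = 2025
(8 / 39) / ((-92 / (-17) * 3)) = 34/2691 = 0.01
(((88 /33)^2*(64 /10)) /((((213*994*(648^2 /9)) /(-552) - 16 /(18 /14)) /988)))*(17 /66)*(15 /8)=-386308/318337481 = 0.00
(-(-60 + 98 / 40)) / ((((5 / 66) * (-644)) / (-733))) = 27841539/32200 = 864.64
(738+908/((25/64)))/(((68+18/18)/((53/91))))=4057786/156975 = 25.85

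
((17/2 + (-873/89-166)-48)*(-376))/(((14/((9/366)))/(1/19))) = 771975/103151 = 7.48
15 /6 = 5/2 = 2.50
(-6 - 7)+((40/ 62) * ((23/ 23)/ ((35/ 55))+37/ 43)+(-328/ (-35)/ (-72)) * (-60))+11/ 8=-503093/223944 = -2.25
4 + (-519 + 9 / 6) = -1027/2 = -513.50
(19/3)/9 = 19/27 = 0.70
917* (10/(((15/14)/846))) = 7240632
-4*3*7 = -84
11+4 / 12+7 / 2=89/6 = 14.83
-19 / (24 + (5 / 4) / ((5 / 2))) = -38/49 = -0.78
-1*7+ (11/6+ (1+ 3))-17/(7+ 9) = -2.23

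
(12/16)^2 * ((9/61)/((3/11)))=297/976 = 0.30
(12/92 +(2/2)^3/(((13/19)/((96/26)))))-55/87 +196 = 67936360/338169 = 200.89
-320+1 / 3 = -959/3 = -319.67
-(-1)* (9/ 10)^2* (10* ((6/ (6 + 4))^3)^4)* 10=43046721/244140625 = 0.18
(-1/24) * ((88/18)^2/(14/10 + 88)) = -1210/108621 = -0.01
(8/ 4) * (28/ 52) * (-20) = -280/13 = -21.54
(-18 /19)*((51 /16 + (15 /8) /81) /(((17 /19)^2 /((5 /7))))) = -131765/48552 = -2.71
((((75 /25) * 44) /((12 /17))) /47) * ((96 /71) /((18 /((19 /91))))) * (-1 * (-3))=56848/303667 = 0.19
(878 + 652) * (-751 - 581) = -2037960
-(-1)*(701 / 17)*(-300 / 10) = -21030/17 = -1237.06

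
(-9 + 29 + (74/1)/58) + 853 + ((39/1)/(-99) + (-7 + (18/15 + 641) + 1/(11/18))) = 7228787/4785 = 1510.72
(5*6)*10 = 300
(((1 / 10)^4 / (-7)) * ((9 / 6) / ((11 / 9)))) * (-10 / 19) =27/2926000 = 0.00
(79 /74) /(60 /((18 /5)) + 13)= 237/6586 = 0.04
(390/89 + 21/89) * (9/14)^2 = 33291/17444 = 1.91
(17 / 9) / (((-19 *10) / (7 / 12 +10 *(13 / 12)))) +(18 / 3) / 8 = 13061/20520 = 0.64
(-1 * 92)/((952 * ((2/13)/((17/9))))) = -299/252 = -1.19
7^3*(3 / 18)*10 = 1715/3 = 571.67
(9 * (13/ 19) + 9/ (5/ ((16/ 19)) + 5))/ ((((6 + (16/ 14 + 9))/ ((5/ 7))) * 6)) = 0.05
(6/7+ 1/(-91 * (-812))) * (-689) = -3356861/5684 = -590.58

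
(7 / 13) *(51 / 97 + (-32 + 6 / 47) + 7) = -776972/59267 = -13.11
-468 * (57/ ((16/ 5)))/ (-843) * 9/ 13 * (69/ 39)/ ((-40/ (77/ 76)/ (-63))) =9037413/467584 = 19.33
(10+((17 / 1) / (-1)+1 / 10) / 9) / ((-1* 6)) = -731/540 = -1.35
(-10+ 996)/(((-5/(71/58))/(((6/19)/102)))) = -71/95 = -0.75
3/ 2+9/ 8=21/8 = 2.62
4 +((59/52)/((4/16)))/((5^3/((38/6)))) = 20621/4875 = 4.23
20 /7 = 2.86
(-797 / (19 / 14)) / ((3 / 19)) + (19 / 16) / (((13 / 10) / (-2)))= -580501/156 = -3721.16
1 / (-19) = -1/19 = -0.05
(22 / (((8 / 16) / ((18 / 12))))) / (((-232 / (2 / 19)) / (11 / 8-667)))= 175725/8816 = 19.93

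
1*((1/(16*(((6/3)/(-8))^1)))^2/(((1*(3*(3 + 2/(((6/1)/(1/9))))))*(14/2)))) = 9/9184 = 0.00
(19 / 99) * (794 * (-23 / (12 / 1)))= -173489/594 = -292.07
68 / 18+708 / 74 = 4444/333 = 13.35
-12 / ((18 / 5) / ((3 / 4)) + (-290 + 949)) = -60/3319 = -0.02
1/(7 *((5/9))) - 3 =-96/35 = -2.74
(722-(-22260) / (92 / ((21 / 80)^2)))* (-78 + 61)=-369690721/29440 = -12557.43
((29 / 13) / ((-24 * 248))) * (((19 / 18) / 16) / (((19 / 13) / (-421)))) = 12209/1714176 = 0.01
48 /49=0.98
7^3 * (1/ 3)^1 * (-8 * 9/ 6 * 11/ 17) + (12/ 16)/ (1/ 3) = -60215/68 = -885.51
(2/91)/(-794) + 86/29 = 3106893/1047683 = 2.97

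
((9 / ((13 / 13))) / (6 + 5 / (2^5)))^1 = 288/197 = 1.46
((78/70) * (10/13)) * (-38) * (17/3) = -1292/7 = -184.57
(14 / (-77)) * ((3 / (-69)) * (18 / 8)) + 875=442759/506 = 875.02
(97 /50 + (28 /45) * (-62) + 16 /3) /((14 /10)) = -14087/630 = -22.36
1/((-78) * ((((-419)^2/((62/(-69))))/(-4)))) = -124/472434651 = 0.00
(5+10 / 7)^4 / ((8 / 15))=3202.28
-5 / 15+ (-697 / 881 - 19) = -53189/2643 = -20.12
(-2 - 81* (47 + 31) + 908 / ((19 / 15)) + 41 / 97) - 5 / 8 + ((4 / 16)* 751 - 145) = -81985637/14744 = -5560.61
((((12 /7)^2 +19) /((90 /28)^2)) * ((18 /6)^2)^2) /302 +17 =2653/151 = 17.57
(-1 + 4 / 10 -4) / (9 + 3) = -23/60 = -0.38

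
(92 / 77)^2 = 8464/5929 = 1.43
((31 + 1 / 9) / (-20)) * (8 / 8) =-1.56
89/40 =2.22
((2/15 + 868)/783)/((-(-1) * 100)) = 6511/587250 = 0.01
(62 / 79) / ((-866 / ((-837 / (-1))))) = -25947/34207 = -0.76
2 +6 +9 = 17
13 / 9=1.44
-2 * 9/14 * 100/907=-0.14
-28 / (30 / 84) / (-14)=28/5 = 5.60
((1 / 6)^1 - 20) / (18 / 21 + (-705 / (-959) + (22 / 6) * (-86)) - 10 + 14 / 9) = 342363/5561566 = 0.06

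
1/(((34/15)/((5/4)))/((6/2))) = 225/136 = 1.65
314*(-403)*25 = -3163550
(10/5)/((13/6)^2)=72/169 = 0.43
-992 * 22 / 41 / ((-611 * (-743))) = -21824/18612893 = 0.00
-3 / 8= -0.38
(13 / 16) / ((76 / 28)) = 91/304 = 0.30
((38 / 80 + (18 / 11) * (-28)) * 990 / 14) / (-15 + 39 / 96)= 718236/3269 = 219.71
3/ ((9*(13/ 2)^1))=2/39 = 0.05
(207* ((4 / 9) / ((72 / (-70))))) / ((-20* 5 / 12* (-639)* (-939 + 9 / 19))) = 3059/170919720 = 0.00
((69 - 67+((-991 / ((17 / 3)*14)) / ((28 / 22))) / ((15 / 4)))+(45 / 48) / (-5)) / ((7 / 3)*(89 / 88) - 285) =1769823/621559610 = 0.00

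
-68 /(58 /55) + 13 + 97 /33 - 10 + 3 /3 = -55069/957 = -57.54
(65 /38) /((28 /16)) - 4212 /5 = -559546/665 = -841.42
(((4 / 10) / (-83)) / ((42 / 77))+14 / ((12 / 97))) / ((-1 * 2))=-93921/1660 = -56.58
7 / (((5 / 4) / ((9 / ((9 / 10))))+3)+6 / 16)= 2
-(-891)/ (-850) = -891/850 = -1.05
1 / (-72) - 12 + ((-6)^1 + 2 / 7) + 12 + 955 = 478433/504 = 949.27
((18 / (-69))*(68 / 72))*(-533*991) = 130136.97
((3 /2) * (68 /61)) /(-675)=-34/13725 = 0.00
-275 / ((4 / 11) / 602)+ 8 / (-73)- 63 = -455325.61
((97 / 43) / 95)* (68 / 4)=1649/4085 = 0.40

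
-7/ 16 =-0.44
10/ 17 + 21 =21.59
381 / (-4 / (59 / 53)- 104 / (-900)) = -109.56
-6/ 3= -2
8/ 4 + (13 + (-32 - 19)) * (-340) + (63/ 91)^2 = 2183899/169 = 12922.48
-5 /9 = -0.56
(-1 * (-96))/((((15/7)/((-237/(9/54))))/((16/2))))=-2548224/5 = -509644.80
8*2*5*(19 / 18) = 760/9 = 84.44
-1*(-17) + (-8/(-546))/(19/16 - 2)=60269/3549 = 16.98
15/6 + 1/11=57/22 = 2.59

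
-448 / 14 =-32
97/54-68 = -3575/54 = -66.20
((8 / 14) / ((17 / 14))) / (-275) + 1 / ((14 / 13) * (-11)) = -5637/65450 = -0.09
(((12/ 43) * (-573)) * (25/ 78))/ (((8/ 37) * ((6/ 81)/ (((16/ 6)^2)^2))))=-90457600/559 = -161820.39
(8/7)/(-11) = -0.10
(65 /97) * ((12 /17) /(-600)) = -13/16490 = 0.00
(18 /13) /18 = 1/13 = 0.08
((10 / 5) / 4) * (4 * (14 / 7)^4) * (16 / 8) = 64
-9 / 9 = -1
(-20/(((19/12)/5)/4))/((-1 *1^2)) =252.63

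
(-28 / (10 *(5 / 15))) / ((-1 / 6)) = 252/5 = 50.40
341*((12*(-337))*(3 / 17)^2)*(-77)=955649772/289 = 3306746.62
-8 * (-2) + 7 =23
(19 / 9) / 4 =19/36 = 0.53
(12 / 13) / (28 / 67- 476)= -201/103558 = 0.00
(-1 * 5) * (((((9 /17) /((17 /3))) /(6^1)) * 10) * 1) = -225/289 = -0.78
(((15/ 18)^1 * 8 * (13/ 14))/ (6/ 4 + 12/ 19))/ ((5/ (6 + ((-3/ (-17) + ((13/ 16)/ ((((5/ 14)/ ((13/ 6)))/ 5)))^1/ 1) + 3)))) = 6816953/347004 = 19.65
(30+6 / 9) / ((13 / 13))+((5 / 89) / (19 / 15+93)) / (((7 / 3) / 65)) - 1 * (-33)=168299977/2642766 = 63.68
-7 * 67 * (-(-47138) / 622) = -11053861/311 = -35542.96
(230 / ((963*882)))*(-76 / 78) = -4370/16562637 = 0.00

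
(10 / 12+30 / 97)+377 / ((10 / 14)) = 528.94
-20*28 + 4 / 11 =-6156/11 = -559.64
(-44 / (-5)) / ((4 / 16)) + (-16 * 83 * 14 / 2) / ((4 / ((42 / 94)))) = -235748/235 = -1003.18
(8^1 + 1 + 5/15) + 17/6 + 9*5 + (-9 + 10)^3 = 349/6 = 58.17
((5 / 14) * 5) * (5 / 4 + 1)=225/56 = 4.02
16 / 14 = 8/7 = 1.14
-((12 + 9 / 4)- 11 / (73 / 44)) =-2225/292 = -7.62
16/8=2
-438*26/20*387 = -1101789/5 = -220357.80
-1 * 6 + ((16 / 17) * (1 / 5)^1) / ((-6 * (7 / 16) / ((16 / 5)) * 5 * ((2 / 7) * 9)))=-345274/57375 = -6.02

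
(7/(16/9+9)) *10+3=921/97 = 9.49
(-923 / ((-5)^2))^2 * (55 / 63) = 1190.00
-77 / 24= -3.21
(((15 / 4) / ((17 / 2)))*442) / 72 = 65/24 = 2.71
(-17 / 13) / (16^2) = -17/3328 = -0.01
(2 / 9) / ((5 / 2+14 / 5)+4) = 20/837 = 0.02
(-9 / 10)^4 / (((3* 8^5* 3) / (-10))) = -729/32768000 = 0.00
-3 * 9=-27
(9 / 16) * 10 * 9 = 50.62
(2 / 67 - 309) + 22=-19227/67 = -286.97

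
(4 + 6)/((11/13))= 130/11 = 11.82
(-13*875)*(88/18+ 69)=-840486.11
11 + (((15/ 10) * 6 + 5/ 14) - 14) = 89/14 = 6.36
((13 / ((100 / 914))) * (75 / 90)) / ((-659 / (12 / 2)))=-5941/6590 = -0.90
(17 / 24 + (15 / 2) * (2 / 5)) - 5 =-31/24 = -1.29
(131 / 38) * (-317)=-41527/38 = -1092.82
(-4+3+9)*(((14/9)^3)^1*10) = 219520/729 = 301.12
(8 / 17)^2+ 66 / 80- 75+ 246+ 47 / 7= 178.76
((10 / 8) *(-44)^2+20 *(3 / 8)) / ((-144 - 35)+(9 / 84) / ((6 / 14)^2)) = -29130/2141 = -13.61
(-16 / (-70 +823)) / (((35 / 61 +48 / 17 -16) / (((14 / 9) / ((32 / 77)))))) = 79849/12652659 = 0.01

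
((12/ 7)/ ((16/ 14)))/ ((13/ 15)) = 45/26 = 1.73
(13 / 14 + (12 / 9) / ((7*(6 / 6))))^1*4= 94/21 = 4.48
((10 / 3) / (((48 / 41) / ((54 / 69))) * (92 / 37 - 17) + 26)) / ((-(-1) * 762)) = 7585/7436358 = 0.00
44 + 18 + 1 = 63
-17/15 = -1.13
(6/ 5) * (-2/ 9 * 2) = -8/15 = -0.53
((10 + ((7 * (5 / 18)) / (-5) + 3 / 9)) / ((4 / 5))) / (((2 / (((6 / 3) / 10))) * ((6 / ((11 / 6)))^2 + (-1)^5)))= 21659/169200 = 0.13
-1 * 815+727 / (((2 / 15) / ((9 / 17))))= 70435/34 = 2071.62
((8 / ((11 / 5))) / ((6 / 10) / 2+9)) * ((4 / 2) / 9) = 800/9207 = 0.09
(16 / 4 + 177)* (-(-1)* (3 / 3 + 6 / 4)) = 452.50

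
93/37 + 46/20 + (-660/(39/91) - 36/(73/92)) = -42690827/27010 = -1580.56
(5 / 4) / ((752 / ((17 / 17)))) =5/3008 = 0.00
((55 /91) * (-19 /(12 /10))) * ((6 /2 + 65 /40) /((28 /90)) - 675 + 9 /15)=128653085/20384 = 6311.47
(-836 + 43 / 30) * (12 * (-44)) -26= 2203126/5 = 440625.20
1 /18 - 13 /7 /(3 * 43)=223/5418 = 0.04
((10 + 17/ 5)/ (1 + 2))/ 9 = 67/135 = 0.50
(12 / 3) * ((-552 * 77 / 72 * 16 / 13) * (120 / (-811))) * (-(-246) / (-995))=-106.32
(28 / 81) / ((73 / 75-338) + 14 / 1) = -100/93447 = 0.00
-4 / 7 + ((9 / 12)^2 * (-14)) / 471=-5171/8792 = -0.59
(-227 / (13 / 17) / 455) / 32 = -3859/189280 = -0.02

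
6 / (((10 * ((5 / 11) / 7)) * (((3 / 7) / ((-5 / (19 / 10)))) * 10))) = -539/95 = -5.67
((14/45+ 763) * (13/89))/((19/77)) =34383349/76095 = 451.85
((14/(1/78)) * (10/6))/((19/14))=25480/19 = 1341.05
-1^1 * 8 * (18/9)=-16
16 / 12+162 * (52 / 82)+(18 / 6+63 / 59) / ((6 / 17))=838840/7257 = 115.59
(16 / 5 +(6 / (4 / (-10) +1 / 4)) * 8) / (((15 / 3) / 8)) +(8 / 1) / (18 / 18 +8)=-113848/225 = -505.99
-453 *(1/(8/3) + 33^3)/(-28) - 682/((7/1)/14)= 129931511/224 = 580051.39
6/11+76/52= 287/143 = 2.01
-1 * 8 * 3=-24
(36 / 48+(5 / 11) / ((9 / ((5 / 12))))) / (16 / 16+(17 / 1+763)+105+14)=229/267300 = 0.00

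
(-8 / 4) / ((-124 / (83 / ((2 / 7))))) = 581/124 = 4.69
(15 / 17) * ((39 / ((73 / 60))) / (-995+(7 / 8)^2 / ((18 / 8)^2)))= -11372400/400012771 = -0.03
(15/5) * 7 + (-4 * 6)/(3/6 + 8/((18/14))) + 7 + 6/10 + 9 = 20588/605 = 34.03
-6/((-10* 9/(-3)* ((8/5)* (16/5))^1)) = -5/128 = -0.04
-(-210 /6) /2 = 35/2 = 17.50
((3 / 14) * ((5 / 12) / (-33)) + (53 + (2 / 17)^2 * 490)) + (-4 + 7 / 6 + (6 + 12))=13342181/178024 = 74.95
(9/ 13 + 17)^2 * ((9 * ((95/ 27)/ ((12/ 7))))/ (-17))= -8794625/25857 = -340.13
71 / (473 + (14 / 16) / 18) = 10224/68119 = 0.15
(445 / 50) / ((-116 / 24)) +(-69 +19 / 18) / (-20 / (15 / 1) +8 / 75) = 4285991/80040 = 53.55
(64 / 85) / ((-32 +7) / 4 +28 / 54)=-6912/52615 = -0.13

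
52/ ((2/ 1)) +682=708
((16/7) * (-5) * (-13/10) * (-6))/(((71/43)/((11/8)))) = -36894/497 = -74.23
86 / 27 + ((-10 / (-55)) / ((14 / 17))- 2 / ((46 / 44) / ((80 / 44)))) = -3457/47817 = -0.07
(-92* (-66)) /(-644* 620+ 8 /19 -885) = -115368/7603127 = -0.02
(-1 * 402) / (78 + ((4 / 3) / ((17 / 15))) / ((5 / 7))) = -5.05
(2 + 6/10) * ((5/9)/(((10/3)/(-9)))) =-39/10 = -3.90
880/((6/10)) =4400/3 = 1466.67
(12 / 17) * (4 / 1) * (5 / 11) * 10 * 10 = 24000/187 = 128.34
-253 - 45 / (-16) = -4003/16 = -250.19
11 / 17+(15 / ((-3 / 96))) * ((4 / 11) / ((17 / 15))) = -1687/11 = -153.36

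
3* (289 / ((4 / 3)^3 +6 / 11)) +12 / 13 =3357879/11258 = 298.27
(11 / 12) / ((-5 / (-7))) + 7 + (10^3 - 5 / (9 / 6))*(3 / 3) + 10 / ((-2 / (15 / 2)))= 19349/20 = 967.45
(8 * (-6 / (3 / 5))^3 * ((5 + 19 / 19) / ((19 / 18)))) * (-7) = 6048000/19 = 318315.79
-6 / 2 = -3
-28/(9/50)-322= -4298/9 = -477.56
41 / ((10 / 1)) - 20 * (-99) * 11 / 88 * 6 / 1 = 14891/10 = 1489.10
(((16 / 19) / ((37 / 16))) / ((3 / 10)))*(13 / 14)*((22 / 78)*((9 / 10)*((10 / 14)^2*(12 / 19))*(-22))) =-9292800/4581451 = -2.03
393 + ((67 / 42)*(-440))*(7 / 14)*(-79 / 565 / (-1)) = 816143/2373 = 343.93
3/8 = 0.38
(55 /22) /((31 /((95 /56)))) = 475/3472 = 0.14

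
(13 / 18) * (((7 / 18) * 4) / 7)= 13/81 = 0.16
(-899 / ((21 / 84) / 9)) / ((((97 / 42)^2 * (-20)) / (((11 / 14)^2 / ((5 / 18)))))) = 158599782/235225 = 674.25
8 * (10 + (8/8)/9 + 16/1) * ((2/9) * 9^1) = 3760/9 = 417.78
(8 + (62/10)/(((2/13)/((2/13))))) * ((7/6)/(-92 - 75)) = -497/5010 = -0.10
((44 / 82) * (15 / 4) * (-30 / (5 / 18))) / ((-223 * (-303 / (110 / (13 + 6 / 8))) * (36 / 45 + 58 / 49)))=-107800/8310987 = -0.01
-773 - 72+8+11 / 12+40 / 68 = -170441/204 = -835.50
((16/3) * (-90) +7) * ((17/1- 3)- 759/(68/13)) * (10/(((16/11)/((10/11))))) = 105419875/272 = 387573.07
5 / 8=0.62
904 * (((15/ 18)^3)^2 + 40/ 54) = 5670905/5832 = 972.38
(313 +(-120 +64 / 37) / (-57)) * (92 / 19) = 61133356/40071 = 1525.63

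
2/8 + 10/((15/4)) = 35/12 = 2.92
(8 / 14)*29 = 116/7 = 16.57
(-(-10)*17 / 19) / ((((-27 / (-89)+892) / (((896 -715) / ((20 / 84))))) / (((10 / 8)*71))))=58330689/86222 = 676.52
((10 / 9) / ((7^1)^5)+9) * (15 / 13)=6806885/655473 = 10.38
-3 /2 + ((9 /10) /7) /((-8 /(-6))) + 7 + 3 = 2407/280 = 8.60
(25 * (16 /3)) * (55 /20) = 1100/3 = 366.67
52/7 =7.43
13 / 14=0.93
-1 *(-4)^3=64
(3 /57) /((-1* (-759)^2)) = -1/10945539 = 0.00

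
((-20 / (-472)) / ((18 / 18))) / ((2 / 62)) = 155/118 = 1.31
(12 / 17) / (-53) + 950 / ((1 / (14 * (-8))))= -95866412/901 = -106400.01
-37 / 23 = -1.61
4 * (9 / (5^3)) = 36/125 = 0.29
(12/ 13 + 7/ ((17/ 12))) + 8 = 3064/221 = 13.86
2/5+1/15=7/15 = 0.47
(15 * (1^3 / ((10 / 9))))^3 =19683/8 = 2460.38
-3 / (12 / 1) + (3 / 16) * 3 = 0.31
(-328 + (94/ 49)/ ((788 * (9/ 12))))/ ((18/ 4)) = -18996916/260631 = -72.89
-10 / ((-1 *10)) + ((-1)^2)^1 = 2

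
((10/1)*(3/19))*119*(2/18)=1190/57 = 20.88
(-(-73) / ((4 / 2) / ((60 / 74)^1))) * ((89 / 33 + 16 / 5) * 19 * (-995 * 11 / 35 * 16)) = -613852912/37 = -16590619.24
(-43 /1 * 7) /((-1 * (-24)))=-301/24 = -12.54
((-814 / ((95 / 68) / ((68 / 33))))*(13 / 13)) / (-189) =342176/53865 = 6.35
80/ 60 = 4/3 = 1.33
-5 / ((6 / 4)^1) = -10/3 = -3.33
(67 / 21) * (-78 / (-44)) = 5.66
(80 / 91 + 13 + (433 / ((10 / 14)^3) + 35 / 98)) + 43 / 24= 328741121/273000 = 1204.18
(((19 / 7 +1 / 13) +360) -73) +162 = 41113/91 = 451.79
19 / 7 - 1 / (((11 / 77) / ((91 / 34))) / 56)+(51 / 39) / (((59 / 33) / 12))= -94712635/91273 = -1037.69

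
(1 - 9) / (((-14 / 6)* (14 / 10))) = 120/49 = 2.45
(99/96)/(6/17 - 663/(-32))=187/3821 = 0.05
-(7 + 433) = -440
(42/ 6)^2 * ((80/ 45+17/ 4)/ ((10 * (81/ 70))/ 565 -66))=-42053515/9394164 = -4.48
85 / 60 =17/12 = 1.42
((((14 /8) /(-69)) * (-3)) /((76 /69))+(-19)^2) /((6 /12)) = 722.14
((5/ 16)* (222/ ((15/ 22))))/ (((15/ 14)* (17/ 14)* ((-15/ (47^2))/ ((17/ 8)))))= -44054087/1800 = -24474.49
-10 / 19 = -0.53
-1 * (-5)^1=5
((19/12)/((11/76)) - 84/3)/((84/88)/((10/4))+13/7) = -19705/2586 = -7.62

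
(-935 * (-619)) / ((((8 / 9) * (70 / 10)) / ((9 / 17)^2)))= 24818805/952 = 26070.17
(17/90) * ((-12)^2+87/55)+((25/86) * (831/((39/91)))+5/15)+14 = 21479932/35475 = 605.49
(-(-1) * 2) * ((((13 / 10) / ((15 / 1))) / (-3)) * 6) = -26/75 = -0.35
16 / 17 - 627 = -10643/17 = -626.06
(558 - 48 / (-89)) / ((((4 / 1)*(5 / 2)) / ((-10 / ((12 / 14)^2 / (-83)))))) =33695095/534 = 63099.43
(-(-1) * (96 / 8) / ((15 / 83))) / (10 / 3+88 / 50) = 2490/191 = 13.04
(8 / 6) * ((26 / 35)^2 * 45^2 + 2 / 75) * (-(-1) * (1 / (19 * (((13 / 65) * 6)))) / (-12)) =-2053399/377055 = -5.45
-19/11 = -1.73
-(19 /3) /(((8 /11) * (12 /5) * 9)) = -1045/2592 = -0.40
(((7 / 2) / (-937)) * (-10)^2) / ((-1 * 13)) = 350/12181 = 0.03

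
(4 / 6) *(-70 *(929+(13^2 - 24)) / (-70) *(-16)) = -11456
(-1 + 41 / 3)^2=1444/9 = 160.44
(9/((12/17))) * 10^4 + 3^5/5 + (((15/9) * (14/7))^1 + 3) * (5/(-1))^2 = 1915604/15 = 127706.93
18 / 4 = 9/2 = 4.50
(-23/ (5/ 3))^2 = 4761/25 = 190.44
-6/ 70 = -3/35 = -0.09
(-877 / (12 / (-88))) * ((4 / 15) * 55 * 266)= 225816976/9 = 25090775.11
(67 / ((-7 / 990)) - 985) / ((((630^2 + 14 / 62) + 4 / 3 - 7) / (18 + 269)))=-279206925/36911194 = -7.56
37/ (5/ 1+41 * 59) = 37/2424 = 0.02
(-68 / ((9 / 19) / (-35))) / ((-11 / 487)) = -222445.86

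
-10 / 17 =-0.59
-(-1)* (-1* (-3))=3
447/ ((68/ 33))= 14751/68 = 216.93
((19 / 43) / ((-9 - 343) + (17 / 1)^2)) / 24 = -19/65016 = 0.00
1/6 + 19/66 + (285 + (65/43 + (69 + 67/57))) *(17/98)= 82341935/1321089 = 62.33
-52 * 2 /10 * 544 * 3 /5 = -84864/25 = -3394.56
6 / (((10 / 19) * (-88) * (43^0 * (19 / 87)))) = -261/440 = -0.59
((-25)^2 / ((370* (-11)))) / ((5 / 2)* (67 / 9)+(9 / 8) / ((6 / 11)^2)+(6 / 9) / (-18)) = -10800/1572241 = -0.01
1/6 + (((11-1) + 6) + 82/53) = 5633/318 = 17.71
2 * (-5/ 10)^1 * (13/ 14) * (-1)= 13/14 = 0.93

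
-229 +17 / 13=-2960/13 = -227.69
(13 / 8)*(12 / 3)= 13/2 = 6.50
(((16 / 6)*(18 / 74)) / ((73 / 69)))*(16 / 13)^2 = 423936/456469 = 0.93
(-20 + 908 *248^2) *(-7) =-390919284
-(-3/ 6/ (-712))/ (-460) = 1/655040 = 0.00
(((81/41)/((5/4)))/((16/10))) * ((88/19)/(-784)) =-891/152684 = -0.01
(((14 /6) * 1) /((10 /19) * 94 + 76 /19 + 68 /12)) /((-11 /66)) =-798/3371 = -0.24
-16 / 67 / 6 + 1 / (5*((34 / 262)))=25651/17085 = 1.50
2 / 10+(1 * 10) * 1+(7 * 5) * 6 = 1101/5 = 220.20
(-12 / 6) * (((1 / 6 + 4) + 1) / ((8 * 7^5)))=-31/403368 = 0.00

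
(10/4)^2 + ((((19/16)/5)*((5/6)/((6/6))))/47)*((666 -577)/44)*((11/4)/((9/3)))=1355291/216576 = 6.26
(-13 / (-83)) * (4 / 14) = 26/581 = 0.04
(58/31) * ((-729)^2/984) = 5137263/5084 = 1010.48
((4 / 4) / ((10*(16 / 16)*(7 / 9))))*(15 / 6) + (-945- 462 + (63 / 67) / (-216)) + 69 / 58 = -458786735/326424 = -1405.49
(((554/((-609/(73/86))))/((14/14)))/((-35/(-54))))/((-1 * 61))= 363978/18636415 = 0.02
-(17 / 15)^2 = -289/225 = -1.28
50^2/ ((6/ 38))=47500/3 = 15833.33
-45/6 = -15/2 = -7.50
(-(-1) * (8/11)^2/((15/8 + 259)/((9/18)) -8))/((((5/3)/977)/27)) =6753024/414425 = 16.29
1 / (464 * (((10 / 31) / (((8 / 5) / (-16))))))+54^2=135302369/46400 = 2916.00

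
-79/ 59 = -1.34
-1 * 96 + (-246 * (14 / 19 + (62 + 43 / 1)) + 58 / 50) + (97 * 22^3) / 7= 403803807/3325 = 121444.75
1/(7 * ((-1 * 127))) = -1/889 = 0.00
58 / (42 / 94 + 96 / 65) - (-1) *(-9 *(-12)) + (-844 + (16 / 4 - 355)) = -6211109/5877 = -1056.85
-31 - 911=-942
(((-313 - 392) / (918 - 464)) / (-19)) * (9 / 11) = 6345/94886 = 0.07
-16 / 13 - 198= -2590/13 = -199.23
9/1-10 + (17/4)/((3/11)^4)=767.20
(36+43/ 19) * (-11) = -7997/19 = -420.89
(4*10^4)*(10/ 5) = 80000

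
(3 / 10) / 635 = 3/6350 = 0.00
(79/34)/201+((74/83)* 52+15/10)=13577311/283611 = 47.87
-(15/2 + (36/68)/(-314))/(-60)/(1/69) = 460299/53380 = 8.62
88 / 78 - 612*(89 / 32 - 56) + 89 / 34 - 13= 172701533/5304 = 32560.62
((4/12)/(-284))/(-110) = 1/93720 = 0.00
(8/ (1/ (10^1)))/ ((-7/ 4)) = -320/7 = -45.71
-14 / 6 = -7/3 = -2.33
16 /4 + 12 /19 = 4.63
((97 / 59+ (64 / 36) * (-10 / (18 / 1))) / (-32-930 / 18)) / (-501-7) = 3137/203120244 = 0.00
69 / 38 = 1.82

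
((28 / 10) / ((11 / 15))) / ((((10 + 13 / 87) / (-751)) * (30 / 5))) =-457359/9713 = -47.09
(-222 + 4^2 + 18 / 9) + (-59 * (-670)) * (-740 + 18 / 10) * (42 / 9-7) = 68088903.33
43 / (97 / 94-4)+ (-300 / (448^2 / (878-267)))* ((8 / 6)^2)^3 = -7241666/369117 = -19.62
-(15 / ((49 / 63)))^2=-18225/49 = -371.94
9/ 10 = 0.90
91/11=8.27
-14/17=-0.82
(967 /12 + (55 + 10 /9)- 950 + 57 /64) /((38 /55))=-1354595/1152 = -1175.86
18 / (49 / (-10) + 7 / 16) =-480/119 = -4.03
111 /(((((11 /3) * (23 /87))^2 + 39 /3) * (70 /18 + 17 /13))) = 884687427/577345856 = 1.53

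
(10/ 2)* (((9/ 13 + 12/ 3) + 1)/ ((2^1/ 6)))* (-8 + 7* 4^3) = 488400/13 = 37569.23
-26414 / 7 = -3773.43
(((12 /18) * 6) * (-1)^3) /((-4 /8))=8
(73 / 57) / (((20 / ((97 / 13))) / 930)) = 444.35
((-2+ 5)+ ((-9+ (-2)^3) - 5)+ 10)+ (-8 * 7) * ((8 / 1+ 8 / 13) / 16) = -509/13 = -39.15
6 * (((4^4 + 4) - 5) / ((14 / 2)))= 1530/7 = 218.57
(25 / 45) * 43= 215/9 = 23.89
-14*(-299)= 4186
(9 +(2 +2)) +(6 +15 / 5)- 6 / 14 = 21.57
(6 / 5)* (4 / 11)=24/55 = 0.44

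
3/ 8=0.38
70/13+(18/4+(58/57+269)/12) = 287977/8892 = 32.39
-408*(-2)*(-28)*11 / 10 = -125664/5 = -25132.80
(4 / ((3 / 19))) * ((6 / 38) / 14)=2/7 = 0.29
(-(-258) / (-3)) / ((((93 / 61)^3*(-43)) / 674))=305970388/804357 = 380.39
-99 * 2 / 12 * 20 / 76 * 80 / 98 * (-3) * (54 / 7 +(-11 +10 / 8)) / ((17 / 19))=-141075/5831 = -24.19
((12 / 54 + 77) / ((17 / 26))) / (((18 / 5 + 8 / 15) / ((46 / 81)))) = 2078050/128061 = 16.23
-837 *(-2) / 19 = 1674/19 = 88.11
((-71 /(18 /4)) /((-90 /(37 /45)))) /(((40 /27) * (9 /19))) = 49913/243000 = 0.21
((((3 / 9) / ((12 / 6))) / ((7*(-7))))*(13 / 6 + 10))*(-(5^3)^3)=142578125/1764 = 80826.60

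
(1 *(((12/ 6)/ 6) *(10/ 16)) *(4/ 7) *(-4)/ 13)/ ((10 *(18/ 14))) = -1/351 = 0.00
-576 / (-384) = 3/2 = 1.50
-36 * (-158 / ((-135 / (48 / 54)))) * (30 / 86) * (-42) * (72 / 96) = 17696/43 = 411.53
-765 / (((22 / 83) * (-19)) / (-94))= -2984265/209 = -14278.78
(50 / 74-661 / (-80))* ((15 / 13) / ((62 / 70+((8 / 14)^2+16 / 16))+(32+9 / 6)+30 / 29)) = 62658995/223257112 = 0.28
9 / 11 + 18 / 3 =75/11 = 6.82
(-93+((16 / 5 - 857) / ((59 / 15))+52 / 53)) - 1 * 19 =-1025927/3127 = -328.09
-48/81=-16/27 = -0.59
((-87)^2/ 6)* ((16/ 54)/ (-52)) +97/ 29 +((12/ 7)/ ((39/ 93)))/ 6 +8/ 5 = -185482/118755 = -1.56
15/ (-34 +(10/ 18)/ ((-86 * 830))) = -1927260/4368457 = -0.44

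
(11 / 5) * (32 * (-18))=-1267.20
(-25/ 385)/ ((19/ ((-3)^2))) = -45/1463 = -0.03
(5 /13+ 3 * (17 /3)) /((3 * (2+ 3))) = 1.16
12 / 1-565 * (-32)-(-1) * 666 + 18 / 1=18776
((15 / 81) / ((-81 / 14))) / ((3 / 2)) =-0.02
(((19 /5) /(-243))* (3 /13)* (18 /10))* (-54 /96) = 19/5200 = 0.00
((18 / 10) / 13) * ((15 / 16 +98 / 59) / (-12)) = -7359/245440 = -0.03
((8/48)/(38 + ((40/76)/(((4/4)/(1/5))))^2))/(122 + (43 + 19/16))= 1444/54730197 = 0.00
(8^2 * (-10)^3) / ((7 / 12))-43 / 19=-14592301/133 = -109716.55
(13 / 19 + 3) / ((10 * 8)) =7/152 = 0.05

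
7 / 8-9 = -65/8 = -8.12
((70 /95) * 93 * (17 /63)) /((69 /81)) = 9486/437 = 21.71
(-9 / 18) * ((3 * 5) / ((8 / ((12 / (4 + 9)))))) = -45/52 = -0.87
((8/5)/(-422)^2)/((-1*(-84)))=1/9349410 = 0.00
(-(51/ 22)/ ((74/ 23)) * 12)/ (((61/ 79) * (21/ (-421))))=39012807/173789 = 224.48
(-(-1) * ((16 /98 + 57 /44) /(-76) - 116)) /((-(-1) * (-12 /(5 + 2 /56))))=48.69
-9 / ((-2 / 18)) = 81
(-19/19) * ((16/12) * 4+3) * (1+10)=-275/3 = -91.67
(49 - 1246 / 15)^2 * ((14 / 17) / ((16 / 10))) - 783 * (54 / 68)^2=1346771/13005 = 103.56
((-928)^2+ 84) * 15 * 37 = 478003740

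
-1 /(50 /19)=-0.38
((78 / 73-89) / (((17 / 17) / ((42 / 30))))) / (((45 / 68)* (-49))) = 62356/16425 = 3.80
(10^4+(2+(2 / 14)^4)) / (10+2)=24014803/28812 = 833.50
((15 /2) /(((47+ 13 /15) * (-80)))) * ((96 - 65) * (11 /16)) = -15345/367616 = -0.04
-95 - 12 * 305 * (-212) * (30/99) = 2585355/11 = 235032.27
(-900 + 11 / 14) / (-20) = 12589/280 = 44.96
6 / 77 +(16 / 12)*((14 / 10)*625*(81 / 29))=7276674/2233 = 3258.70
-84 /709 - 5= -3629/709 = -5.12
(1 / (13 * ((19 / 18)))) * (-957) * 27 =-465102/247 = -1883.00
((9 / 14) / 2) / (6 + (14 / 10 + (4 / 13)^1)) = 195/4676 = 0.04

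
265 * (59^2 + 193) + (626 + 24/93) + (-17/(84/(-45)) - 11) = 845635429/868 = 974234.37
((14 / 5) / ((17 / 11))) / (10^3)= 77/42500 = 0.00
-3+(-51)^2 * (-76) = -197679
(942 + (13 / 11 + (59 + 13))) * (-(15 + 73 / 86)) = -15220621/946 = -16089.45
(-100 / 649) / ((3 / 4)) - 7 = -14029/1947 = -7.21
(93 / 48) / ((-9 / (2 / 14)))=-31/1008 = -0.03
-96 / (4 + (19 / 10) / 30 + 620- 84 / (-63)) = -28800/187619 = -0.15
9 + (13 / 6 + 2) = 79/6 = 13.17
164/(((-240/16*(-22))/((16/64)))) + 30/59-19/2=-86323/9735 = -8.87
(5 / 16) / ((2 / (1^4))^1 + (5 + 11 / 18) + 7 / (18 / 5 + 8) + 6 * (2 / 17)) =0.04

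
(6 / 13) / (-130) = -3/845 = 0.00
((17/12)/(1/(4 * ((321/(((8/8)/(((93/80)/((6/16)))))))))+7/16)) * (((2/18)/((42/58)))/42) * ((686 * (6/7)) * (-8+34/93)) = -299625680/5645457 = -53.07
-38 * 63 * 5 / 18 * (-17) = 11305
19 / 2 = 9.50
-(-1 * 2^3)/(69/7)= 56/69 = 0.81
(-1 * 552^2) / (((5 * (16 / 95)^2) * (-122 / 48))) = 51561630/61 = 845272.62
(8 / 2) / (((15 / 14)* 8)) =7/15 = 0.47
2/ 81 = 0.02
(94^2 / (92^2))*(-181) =-399829/2116 = -188.96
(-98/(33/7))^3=-322828856/35937 = -8983.19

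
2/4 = 1/2 = 0.50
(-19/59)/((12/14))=-133/354 = -0.38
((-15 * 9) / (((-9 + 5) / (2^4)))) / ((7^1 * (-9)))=-60/7 = -8.57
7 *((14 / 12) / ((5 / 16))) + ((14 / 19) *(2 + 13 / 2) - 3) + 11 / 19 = 8543/285 = 29.98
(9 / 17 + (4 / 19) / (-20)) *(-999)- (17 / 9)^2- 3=-68669302/130815 = -524.93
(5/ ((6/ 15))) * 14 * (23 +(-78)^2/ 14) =80075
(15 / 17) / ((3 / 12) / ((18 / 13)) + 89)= 1080/109157 = 0.01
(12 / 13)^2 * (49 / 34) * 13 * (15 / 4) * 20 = 1197.29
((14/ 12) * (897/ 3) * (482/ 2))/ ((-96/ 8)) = -504413/72 = -7005.74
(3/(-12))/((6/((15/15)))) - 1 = -25/24 = -1.04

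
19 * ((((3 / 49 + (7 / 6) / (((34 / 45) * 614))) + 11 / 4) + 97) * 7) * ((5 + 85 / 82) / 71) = 659751345/584528 = 1128.69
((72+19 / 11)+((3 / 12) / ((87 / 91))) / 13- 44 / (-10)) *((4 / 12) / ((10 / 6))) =1495741/95700 = 15.63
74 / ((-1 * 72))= -37/36 = -1.03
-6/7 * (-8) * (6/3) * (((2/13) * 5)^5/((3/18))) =57600000/2599051 = 22.16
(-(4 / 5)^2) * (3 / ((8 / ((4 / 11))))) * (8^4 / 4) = -24576/275 = -89.37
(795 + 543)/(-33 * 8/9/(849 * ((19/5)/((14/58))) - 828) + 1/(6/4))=880709733/437279 = 2014.07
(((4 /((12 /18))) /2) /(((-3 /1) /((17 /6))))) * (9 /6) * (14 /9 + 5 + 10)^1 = -2533/36 = -70.36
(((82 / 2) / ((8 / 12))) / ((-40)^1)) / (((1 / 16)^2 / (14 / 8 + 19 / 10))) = -35916/25 = -1436.64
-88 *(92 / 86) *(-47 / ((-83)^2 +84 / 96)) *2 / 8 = 380512/2370117 = 0.16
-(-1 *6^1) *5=30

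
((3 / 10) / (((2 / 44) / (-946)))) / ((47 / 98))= -13018.57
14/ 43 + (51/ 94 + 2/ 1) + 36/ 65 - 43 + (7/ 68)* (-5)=-358141097/8932820 = -40.09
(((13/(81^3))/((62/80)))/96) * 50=1625/98848026 = 0.00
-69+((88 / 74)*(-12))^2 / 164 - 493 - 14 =-32260608/56129 = -574.76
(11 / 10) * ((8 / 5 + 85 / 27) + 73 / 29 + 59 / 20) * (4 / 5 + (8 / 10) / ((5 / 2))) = 12.59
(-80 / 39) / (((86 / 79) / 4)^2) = -1997120/72111 = -27.70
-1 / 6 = -0.17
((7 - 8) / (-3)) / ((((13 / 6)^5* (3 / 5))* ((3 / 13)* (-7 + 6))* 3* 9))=-160/85683 = 0.00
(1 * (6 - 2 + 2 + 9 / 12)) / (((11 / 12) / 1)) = 81/11 = 7.36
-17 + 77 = 60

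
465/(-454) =-465/454 = -1.02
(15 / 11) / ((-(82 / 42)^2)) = -6615/18491 = -0.36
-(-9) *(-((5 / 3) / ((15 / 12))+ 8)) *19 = -1596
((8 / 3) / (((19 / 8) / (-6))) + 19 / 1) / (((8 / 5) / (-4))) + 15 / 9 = -3305/114 = -28.99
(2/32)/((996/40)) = 5/1992 = 0.00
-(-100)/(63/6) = 9.52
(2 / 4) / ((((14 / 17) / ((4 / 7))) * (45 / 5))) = 17/441 = 0.04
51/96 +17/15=799/480 = 1.66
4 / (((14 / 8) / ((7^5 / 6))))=19208/3 = 6402.67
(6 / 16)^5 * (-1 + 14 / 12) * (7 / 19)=567/1245184 = 0.00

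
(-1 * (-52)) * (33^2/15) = 18876/5 = 3775.20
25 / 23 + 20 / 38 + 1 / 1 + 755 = 331077/437 = 757.61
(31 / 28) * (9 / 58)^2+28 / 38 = 1366397/1789648 = 0.76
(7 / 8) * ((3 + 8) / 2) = 77/16 = 4.81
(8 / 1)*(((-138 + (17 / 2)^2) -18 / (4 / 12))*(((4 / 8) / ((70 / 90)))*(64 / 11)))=-275904/77 = -3583.17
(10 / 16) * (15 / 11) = 0.85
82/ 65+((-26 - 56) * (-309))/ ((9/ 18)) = 3294022/65 = 50677.26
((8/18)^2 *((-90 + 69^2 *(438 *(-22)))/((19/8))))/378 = -326237056/32319 = -10094.28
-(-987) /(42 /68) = 1598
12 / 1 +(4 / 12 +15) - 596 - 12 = -1742/3 = -580.67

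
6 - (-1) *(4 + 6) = 16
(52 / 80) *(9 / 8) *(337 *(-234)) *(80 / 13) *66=-23420826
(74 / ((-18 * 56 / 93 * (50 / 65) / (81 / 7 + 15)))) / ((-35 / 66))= 15253953/34300 = 444.72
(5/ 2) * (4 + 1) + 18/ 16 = 109/8 = 13.62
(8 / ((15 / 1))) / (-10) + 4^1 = 296/75 = 3.95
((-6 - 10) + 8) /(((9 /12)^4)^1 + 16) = -2048/4177 = -0.49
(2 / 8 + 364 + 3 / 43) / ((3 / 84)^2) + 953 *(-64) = 9659292/43 = 224634.70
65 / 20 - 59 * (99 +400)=-117751/4 = -29437.75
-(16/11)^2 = -256/121 = -2.12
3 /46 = 0.07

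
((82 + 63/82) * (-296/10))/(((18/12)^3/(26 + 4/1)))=-8035808/369 = -21777.26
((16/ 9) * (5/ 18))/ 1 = 0.49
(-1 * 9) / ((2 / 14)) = -63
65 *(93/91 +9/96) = 16245/224 = 72.52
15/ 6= 5/2 = 2.50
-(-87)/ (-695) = -0.13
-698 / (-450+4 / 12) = 2094/1349 = 1.55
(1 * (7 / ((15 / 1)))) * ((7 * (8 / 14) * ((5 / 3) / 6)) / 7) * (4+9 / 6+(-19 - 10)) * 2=-3.48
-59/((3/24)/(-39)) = 18408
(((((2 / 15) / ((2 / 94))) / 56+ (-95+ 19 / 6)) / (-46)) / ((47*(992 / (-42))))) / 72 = -12841/514728960 = 0.00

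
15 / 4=3.75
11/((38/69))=759/38 = 19.97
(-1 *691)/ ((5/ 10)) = -1382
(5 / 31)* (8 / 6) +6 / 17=898/1581 = 0.57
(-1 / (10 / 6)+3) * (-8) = -96/5 = -19.20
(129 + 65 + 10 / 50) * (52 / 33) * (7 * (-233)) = -82352452/165 = -499105.77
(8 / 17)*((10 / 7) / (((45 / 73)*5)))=1168/5355 = 0.22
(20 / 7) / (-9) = -20/63 = -0.32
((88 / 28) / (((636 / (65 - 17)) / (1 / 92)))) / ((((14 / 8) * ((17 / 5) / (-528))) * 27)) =-77440/9138843 = -0.01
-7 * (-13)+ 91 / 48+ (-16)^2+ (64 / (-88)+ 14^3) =1632665/528 = 3092.17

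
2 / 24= 1/12 = 0.08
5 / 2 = 2.50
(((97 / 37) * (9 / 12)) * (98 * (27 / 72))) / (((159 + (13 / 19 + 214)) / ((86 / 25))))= 34948809/52540000 = 0.67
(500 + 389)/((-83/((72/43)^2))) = -4608576/153467 = -30.03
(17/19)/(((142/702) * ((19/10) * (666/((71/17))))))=195/13357 = 0.01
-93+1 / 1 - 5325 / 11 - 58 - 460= -12035/11 = -1094.09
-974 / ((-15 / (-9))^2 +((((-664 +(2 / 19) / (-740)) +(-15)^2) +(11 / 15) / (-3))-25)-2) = 4108332/1954903 = 2.10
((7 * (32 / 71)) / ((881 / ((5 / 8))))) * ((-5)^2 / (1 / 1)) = 3500/62551 = 0.06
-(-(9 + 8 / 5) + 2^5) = -107/5 = -21.40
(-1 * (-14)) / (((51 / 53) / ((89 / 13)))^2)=311501246/439569 = 708.65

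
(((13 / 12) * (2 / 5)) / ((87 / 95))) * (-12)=-5.68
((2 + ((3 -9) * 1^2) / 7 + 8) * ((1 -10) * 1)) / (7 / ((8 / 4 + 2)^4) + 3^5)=-147456/435505 = -0.34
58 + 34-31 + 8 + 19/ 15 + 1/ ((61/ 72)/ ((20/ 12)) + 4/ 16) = 97714/1365 = 71.59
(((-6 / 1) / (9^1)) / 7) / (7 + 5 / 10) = -4/315 = -0.01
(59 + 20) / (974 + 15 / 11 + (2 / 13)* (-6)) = 11297/139345 = 0.08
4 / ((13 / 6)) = 24/13 = 1.85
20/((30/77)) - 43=25/3 = 8.33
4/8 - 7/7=-1/2 = -0.50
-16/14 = -8/7 = -1.14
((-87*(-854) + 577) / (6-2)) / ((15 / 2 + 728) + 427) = 2995/186 = 16.10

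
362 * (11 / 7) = 3982/7 = 568.86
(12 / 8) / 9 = 0.17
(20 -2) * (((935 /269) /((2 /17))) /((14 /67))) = 9584685/3766 = 2545.06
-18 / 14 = -9/7 = -1.29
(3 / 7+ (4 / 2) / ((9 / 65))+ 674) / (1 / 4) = 173596/63 = 2755.49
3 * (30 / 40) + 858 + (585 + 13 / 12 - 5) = 4324/3 = 1441.33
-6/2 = -3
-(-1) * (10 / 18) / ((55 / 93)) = 31/33 = 0.94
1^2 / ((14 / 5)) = 5/14 = 0.36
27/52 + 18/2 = 495/52 = 9.52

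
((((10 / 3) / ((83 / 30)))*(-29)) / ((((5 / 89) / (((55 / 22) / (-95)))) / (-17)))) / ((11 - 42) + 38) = -39.75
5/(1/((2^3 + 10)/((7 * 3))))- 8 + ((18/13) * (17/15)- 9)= -5071/455 = -11.15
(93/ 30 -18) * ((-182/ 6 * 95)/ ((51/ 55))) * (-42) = -99184085/51 = -1944785.98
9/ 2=4.50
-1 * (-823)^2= -677329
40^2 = 1600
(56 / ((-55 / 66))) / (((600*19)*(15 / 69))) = -0.03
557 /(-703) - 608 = -427981/703 = -608.79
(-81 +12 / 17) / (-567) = 65/459 = 0.14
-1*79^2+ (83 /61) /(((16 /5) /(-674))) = -3185463/488 = -6527.59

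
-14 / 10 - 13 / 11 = -142/55 = -2.58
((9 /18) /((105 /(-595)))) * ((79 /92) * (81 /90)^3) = -326349/184000 = -1.77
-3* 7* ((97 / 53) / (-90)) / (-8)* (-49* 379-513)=3239509/3180 = 1018.71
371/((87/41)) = 15211/87 = 174.84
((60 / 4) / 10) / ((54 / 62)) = 1.72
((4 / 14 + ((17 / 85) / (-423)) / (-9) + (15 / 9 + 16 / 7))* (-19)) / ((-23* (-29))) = -10729528/88874415 = -0.12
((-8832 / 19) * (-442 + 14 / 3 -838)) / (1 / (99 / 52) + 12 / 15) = 348472080/779 = 447332.58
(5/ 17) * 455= 2275/17 = 133.82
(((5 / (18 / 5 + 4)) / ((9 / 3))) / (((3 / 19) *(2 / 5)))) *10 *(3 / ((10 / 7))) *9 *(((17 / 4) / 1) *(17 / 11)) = 758625/176 = 4310.37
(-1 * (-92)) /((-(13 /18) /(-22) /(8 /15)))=97152/65 = 1494.65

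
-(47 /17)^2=-2209/289 = -7.64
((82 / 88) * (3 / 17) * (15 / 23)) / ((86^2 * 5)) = 369/127240784 = 0.00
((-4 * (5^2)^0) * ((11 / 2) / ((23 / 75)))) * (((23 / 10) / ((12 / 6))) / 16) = -165/32 = -5.16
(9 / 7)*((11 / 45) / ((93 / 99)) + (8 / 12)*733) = 628.62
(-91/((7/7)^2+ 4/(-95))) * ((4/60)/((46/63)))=-399/46 = -8.67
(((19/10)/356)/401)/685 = 19/977878600 = 0.00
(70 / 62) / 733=35/22723 = 0.00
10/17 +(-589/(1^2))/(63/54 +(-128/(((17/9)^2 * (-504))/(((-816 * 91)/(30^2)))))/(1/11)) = 27150760/2749937 = 9.87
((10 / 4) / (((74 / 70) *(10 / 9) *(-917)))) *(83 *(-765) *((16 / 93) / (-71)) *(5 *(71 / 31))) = -19048500/4657967 = -4.09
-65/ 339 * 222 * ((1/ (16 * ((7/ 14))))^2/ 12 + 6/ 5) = -2218853/43392 = -51.14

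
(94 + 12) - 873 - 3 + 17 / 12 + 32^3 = 383993/12 = 31999.42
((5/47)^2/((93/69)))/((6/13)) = 7475/410874 = 0.02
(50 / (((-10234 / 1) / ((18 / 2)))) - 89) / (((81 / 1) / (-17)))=455638/24381 = 18.69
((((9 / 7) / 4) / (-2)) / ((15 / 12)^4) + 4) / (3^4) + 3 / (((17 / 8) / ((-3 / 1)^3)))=-38.07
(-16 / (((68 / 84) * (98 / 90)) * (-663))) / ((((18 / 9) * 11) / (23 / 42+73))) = 185340/2025023 = 0.09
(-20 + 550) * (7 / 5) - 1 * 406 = 336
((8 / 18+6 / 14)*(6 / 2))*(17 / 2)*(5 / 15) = 935/126 = 7.42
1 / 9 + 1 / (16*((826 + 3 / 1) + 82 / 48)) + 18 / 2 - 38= -10367213/358866 = -28.89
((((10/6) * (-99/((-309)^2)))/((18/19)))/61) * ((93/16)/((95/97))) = -33077/186378912 = 0.00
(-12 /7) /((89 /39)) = -468/623 = -0.75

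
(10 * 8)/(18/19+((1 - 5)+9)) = 1520/113 = 13.45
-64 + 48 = -16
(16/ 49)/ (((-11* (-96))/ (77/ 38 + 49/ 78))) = 281/342342 = 0.00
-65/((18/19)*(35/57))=-4693/42 = -111.74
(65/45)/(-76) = -13/684 = -0.02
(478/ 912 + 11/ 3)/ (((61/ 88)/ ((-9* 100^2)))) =-630630000/1159 = -544115.62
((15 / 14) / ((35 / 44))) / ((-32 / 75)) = -2475/784 = -3.16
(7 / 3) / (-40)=-7/120 = -0.06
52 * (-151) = -7852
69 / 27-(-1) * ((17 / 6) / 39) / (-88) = 52607/20592 = 2.55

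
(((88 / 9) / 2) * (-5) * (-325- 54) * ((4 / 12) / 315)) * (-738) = -1367432/189 = -7235.09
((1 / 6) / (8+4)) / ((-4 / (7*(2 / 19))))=-7/2736 = 0.00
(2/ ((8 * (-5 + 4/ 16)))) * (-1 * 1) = 0.05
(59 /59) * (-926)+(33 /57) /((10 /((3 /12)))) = -703749/760 = -925.99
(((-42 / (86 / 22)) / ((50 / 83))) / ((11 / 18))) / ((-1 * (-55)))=-31374/59125 = -0.53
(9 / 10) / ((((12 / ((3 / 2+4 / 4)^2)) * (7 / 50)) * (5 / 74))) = 49.55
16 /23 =0.70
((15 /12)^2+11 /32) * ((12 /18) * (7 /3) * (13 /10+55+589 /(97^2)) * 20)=754816013/225816 = 3342.62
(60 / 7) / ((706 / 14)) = 60/353 = 0.17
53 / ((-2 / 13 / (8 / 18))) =-1378/9 = -153.11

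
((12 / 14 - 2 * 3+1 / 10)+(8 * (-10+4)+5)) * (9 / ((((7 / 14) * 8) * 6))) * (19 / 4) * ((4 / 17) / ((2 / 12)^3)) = -5175657/1190 = -4349.29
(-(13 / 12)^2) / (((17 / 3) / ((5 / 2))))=-845/1632 = -0.52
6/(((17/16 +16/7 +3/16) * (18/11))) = 28/27 = 1.04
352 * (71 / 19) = 24992/19 = 1315.37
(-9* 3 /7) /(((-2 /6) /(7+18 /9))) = 729/7 = 104.14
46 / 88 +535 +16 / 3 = 71393/132 = 540.86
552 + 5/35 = 3865/7 = 552.14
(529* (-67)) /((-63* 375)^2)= -35443/558140625 = 0.00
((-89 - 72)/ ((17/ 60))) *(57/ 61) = -550620/1037 = -530.97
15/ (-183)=-5/61 = -0.08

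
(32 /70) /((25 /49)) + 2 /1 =362/125 = 2.90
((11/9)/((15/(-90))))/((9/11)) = -242/27 = -8.96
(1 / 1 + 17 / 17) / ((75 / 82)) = 164/75 = 2.19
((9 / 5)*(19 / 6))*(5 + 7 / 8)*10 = 334.88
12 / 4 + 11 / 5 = 26/5 = 5.20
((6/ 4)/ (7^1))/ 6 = 1/28 = 0.04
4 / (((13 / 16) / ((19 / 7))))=1216/91 = 13.36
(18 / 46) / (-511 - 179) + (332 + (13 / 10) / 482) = 846532391/2549780 = 332.00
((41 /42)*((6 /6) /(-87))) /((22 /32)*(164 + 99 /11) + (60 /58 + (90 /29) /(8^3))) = -5248/56115171 = 0.00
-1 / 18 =-0.06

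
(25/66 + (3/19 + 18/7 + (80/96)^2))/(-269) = -200273/14167692 = -0.01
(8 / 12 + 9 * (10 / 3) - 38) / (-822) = 11/1233 = 0.01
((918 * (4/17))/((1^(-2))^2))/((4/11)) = 594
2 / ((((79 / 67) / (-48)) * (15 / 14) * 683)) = -30016/269785 = -0.11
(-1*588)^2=345744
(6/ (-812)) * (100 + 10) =-165/203 = -0.81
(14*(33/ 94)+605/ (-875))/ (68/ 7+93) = 34738/844825 = 0.04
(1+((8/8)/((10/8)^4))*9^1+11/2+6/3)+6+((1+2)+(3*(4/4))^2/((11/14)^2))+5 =6165693/151250 = 40.76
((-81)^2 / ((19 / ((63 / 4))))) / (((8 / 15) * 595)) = 177147/10336 = 17.14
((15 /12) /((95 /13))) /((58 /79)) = 1027/4408 = 0.23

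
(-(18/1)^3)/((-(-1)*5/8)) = -9331.20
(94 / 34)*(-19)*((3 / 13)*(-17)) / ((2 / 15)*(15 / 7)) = 18753/26 = 721.27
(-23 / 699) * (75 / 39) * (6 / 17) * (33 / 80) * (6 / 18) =-1265/411944 = 0.00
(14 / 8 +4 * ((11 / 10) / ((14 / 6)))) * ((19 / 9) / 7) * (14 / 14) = 9671/8820 = 1.10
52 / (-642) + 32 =10246/321 = 31.92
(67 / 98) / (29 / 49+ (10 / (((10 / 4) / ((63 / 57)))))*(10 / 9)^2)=34371/304154 = 0.11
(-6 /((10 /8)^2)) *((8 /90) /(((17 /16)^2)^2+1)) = -8388608/55896375 = -0.15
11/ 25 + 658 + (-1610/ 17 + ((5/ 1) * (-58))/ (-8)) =1019973/1700 = 599.98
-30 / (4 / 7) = -105/2 = -52.50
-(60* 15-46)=-854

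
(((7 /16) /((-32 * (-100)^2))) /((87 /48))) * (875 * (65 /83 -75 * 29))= 442127/308096 = 1.44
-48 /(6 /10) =-80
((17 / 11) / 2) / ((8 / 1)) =17/176 = 0.10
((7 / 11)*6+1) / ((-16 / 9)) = -477/176 = -2.71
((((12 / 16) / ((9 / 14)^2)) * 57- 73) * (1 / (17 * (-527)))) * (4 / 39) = -1096/3144609 = 0.00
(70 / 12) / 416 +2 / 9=1769/7488 = 0.24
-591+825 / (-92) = -55197/92 = -599.97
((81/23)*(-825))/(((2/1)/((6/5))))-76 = -41843/23 = -1819.26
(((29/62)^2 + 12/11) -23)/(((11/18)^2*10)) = -5.81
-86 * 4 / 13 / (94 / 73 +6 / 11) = -34529/2392 = -14.44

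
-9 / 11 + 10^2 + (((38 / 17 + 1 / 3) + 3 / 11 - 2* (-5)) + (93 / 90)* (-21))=506713/5610 = 90.32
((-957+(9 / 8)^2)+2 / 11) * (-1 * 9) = 8599.97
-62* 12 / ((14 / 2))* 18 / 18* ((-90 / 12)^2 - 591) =397854/7 = 56836.29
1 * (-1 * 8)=-8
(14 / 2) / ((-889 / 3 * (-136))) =3/17272 = 0.00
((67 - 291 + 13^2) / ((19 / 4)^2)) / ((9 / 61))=-53680/3249 = -16.52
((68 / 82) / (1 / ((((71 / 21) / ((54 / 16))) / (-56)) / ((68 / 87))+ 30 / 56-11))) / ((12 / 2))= -235867/162729 = -1.45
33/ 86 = 0.38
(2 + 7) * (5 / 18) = 5/2 = 2.50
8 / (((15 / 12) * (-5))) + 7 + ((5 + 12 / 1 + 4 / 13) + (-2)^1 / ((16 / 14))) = 27661/1300 = 21.28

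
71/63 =1.13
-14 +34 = 20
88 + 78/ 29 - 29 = 1789/29 = 61.69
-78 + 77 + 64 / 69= -5/69 = -0.07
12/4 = 3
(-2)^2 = 4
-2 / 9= -0.22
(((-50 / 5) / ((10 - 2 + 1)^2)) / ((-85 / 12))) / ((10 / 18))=8/255 = 0.03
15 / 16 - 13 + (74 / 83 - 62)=-97171/1328 = -73.17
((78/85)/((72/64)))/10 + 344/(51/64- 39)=-618136/69275 = -8.92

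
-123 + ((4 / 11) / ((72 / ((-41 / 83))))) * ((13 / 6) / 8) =-97026869/788832 = -123.00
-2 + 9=7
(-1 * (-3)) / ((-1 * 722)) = -3/722 = 0.00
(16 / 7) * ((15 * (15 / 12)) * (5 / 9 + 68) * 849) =17461100/7 = 2494442.86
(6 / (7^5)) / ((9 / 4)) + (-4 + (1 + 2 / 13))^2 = 69027701/8521149 = 8.10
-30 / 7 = -4.29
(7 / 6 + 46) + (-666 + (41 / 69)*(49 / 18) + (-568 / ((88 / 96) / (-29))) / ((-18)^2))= -1279115/2277 = -561.75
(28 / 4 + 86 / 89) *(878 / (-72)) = -311251/3204 = -97.14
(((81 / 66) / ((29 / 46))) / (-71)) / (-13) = 621/294437 = 0.00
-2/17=-0.12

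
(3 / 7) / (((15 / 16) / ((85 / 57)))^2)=73984/68229 = 1.08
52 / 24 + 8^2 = 397/6 = 66.17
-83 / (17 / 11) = -913/17 = -53.71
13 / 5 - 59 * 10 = -2937/5 = -587.40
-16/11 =-1.45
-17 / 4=-4.25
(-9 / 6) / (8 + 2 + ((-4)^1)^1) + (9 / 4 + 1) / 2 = 11/8 = 1.38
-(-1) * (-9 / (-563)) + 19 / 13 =10814/7319 = 1.48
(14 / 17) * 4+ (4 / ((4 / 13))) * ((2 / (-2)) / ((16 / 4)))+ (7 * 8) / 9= 3835/612 = 6.27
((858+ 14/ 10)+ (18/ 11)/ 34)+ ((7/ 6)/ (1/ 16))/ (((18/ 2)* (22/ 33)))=862.56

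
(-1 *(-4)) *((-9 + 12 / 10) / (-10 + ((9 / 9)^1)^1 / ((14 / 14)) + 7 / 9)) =702/185 = 3.79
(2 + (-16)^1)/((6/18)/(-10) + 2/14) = -2940/23 = -127.83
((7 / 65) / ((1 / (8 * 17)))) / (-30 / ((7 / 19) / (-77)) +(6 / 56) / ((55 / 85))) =293216/125528715 = 0.00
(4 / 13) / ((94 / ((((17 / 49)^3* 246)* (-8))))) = -19337568/71883539 = -0.27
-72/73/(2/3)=-108/73 = -1.48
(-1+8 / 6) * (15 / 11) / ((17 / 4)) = 20/187 = 0.11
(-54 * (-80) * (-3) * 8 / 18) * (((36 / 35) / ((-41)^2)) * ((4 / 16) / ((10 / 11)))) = -57024/58835 = -0.97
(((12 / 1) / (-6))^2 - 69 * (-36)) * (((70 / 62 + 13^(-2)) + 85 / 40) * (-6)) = -254953446/5239 = -48664.52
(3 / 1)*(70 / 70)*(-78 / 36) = -13/2 = -6.50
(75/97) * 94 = 7050/97 = 72.68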